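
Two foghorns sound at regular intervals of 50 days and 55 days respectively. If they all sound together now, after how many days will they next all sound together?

550 days

The first simultaneous occurrence is after LCM of the individual periods.
50 = 2 × 5^2
55 = 5 × 11
LCM(50, 55) = 2 × 5^2 × 11 = 550.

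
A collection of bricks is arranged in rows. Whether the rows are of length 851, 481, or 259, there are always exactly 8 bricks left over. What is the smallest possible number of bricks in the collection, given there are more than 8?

N − 8 must be a common multiple of 851, 481, and 259.
851 = 23 × 37
481 = 13 × 37
259 = 7 × 37
LCM(851, 481, 259) = 7 × 13 × 23 × 37 = 77441.
Smallest N > 8 is LCM + 8 = 77441 + 8 = 77449.

77449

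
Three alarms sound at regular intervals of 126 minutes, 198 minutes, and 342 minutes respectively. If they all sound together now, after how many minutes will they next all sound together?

We need the least common multiple of the intervals.
126 = 2 × 3^2 × 7
198 = 2 × 3^2 × 11
342 = 2 × 3^2 × 19
LCM(126, 198, 342) = 2 × 3^2 × 7 × 11 × 19 = 26334.

26334 minutes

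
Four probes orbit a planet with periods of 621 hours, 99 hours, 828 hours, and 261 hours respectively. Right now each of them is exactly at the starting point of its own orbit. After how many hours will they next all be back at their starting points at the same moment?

792396 hours

We need the least common multiple of the intervals.
621 = 3^3 × 23
99 = 3^2 × 11
828 = 2^2 × 3^2 × 23
261 = 3^2 × 29
LCM(621, 99, 828, 261) = 2^2 × 3^3 × 11 × 23 × 29 = 792396.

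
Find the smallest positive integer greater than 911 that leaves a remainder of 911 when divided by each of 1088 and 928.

32463

N − 911 must be a common multiple of 1088 and 928.
1088 = 2^6 × 17
928 = 2^5 × 29
LCM(1088, 928) = 2^6 × 17 × 29 = 31552.
Smallest N > 911 is LCM + 911 = 31552 + 911 = 32463.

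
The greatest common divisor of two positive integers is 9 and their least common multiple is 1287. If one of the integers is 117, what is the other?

For two integers, gcd × lcm = product, so the other is (9 × 1287) / 117 = 11583 / 117 = 99.

99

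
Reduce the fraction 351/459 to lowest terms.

351 = 3^3 × 13
459 = 3^3 × 17
gcd(351, 459) = 3^3 = 27.
Divide numerator and denominator by 27: 351/459 = 13/17.

13/17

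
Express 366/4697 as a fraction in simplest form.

6/77

366 = 2 × 3 × 61
4697 = 7 × 11 × 61
gcd(366, 4697) = 61.
Divide numerator and denominator by 61: 366/4697 = 6/77.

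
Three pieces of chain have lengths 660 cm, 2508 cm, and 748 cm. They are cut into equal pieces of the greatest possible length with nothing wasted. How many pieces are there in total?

Piece length = gcd(660, 2508, 748).
660 = 2^2 × 3 × 5 × 11
2508 = 2^2 × 3 × 11 × 19
748 = 2^2 × 11 × 17
gcd(660, 2508, 748) = 2^2 × 11 = 44.
Total pieces = 660/44 + 2508/44 + 748/44 = 15 + 57 + 17 = 89.

89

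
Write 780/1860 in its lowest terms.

780 = 2^2 × 3 × 5 × 13
1860 = 2^2 × 3 × 5 × 31
gcd(780, 1860) = 2^2 × 3 × 5 = 60.
Divide numerator and denominator by 60: 780/1860 = 13/31.

13/31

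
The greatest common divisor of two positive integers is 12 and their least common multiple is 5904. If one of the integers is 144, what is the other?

492

For two integers, gcd × lcm = product, so the other is (12 × 5904) / 144 = 70848 / 144 = 492.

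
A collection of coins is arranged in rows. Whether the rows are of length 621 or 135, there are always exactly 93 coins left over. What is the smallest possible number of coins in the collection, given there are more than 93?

3198

N − 93 must be a common multiple of 621 and 135.
621 = 3^3 × 23
135 = 3^3 × 5
LCM(621, 135) = 3^3 × 5 × 23 = 3105.
Smallest N > 93 is LCM + 93 = 3105 + 93 = 3198.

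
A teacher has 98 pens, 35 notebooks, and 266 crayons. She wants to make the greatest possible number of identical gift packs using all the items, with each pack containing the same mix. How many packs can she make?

The pack count must divide each quantity, so the greatest is gcd(98, 35, 266).
98 = 2 × 7^2
35 = 5 × 7
266 = 2 × 7 × 19
gcd(98, 35, 266) = 7.

7 packs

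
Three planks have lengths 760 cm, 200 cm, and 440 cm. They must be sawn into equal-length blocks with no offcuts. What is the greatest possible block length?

40 cm

This is the greatest common divisor of 760, 200, and 440.
760 = 2^3 × 5 × 19
200 = 2^3 × 5^2
440 = 2^3 × 5 × 11
gcd(760, 200, 440) = 2^3 × 5 = 40.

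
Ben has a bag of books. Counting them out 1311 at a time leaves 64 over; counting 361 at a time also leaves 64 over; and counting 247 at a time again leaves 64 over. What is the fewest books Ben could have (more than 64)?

323881

N − 64 must be a common multiple of 1311, 361, and 247.
1311 = 3 × 19 × 23
361 = 19^2
247 = 13 × 19
LCM(1311, 361, 247) = 3 × 13 × 19^2 × 23 = 323817.
Smallest N > 64 is LCM + 64 = 323817 + 64 = 323881.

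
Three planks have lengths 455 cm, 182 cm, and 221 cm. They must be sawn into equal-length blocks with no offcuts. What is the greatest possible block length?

The block length must divide every plank, so the greatest is gcd(455, 182, 221).
455 = 5 × 7 × 13
182 = 2 × 7 × 13
221 = 13 × 17
gcd(455, 182, 221) = 13.

13 cm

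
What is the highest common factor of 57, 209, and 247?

19

57 = 3 × 19
209 = 11 × 19
247 = 13 × 19
gcd(57, 209, 247) = 19.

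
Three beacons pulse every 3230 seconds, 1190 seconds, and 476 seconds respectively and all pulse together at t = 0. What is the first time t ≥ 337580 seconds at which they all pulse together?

361760 seconds

Joint pulses occur at multiples of LCM(3230, 1190, 476).
3230 = 2 × 5 × 17 × 19
1190 = 2 × 5 × 7 × 17
476 = 2^2 × 7 × 17
LCM(3230, 1190, 476) = 2^2 × 5 × 7 × 17 × 19 = 45220.
Smallest multiple of 45220 that is ≥ 337580: ⌈337580/45220⌉ × 45220 = 8 × 45220 = 361760.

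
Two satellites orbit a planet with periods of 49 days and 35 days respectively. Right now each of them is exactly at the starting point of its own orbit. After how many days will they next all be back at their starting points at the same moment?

245 days

The first simultaneous occurrence is after LCM of the individual periods.
49 = 7^2
35 = 5 × 7
LCM(49, 35) = 5 × 7^2 = 245.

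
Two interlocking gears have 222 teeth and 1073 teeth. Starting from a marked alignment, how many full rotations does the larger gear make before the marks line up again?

6 rotations

They are all back at their starting positions together after one LCM of the periods.
222 = 2 × 3 × 37
1073 = 29 × 37
LCM(222, 1073) = 2 × 3 × 29 × 37 = 6438.
Rotations for period 1073: 6438 / 1073 = 6.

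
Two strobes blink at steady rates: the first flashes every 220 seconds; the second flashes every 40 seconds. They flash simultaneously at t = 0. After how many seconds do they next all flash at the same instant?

440 seconds

We need the least common multiple of the intervals.
220 = 2^2 × 5 × 11
40 = 2^3 × 5
LCM(220, 40) = 2^3 × 5 × 11 = 440.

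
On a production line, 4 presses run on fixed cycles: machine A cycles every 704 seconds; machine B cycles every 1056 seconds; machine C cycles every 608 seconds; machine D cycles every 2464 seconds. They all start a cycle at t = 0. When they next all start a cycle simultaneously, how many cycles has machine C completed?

All finish a whole number of cycles simultaneously at t = LCM of the periods.
704 = 2^6 × 11
1056 = 2^5 × 3 × 11
608 = 2^5 × 19
2464 = 2^5 × 7 × 11
LCM(704, 1056, 608, 2464) = 2^6 × 3 × 7 × 11 × 19 = 280896.
Cycles for period 608: 280896 / 608 = 462.

462 cycles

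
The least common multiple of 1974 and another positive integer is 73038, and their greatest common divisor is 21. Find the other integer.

777

gcd × lcm = product of the two integers, so the other integer is (21 × 73038) / 1974 = 777.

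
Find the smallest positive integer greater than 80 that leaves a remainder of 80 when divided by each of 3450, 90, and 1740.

N − 80 must be a common multiple of 3450, 90, and 1740.
3450 = 2 × 3 × 5^2 × 23
90 = 2 × 3^2 × 5
1740 = 2^2 × 3 × 5 × 29
LCM(3450, 90, 1740) = 2^2 × 3^2 × 5^2 × 23 × 29 = 600300.
Smallest N > 80 is LCM + 80 = 600300 + 80 = 600380.

600380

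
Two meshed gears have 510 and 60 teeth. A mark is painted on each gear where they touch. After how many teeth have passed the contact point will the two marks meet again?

We need the least common multiple of the intervals.
510 = 2 × 3 × 5 × 17
60 = 2^2 × 3 × 5
LCM(510, 60) = 2^2 × 3 × 5 × 17 = 1020.

1020 teeth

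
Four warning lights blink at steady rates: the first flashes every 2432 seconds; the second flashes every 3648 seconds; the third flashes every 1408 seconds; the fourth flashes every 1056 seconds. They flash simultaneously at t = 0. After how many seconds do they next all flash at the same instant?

80256 seconds

We need the least common multiple of the intervals.
2432 = 2^7 × 19
3648 = 2^6 × 3 × 19
1408 = 2^7 × 11
1056 = 2^5 × 3 × 11
LCM(2432, 3648, 1408, 1056) = 2^7 × 3 × 11 × 19 = 80256.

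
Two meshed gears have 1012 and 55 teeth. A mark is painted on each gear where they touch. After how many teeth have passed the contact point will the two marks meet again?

5060 teeth

We need the least common multiple of the intervals.
1012 = 2^2 × 11 × 23
55 = 5 × 11
LCM(1012, 55) = 2^2 × 5 × 11 × 23 = 5060.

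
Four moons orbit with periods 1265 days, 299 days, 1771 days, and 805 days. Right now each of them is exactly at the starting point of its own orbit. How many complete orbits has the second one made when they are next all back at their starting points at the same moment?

They are all back at their starting positions together after one LCM of the periods.
1265 = 5 × 11 × 23
299 = 13 × 23
1771 = 7 × 11 × 23
805 = 5 × 7 × 23
LCM(1265, 299, 1771, 805) = 5 × 7 × 11 × 13 × 23 = 115115.
Orbits for period 299: 115115 / 299 = 385.

385 orbits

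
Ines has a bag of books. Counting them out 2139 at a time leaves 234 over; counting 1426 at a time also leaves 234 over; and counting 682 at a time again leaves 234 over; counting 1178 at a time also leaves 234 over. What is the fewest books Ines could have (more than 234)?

894336

N − 234 must be a common multiple of 2139, 1426, 682, and 1178.
2139 = 3 × 23 × 31
1426 = 2 × 23 × 31
682 = 2 × 11 × 31
1178 = 2 × 19 × 31
LCM(2139, 1426, 682, 1178) = 2 × 3 × 11 × 19 × 23 × 31 = 894102.
Smallest N > 234 is LCM + 234 = 894102 + 234 = 894336.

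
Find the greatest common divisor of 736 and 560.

736 = 2^5 × 23
560 = 2^4 × 5 × 7
gcd(736, 560) = 2^4 = 16.

16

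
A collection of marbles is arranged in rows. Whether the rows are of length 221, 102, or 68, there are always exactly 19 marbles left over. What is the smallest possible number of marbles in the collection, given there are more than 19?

N − 19 must be a common multiple of 221, 102, and 68.
221 = 13 × 17
102 = 2 × 3 × 17
68 = 2^2 × 17
LCM(221, 102, 68) = 2^2 × 3 × 13 × 17 = 2652.
Smallest N > 19 is LCM + 19 = 2652 + 19 = 2671.

2671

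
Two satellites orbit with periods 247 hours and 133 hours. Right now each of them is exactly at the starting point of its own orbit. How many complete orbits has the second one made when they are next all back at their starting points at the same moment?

All finish a whole number of cycles simultaneously at t = LCM of the periods.
247 = 13 × 19
133 = 7 × 19
LCM(247, 133) = 7 × 13 × 19 = 1729.
Orbits for period 133: 1729 / 133 = 13.

13 orbits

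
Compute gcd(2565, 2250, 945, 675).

2565 = 3^3 × 5 × 19
2250 = 2 × 3^2 × 5^3
945 = 3^3 × 5 × 7
675 = 3^3 × 5^2
gcd(2565, 2250, 945, 675) = 3^2 × 5 = 45.

45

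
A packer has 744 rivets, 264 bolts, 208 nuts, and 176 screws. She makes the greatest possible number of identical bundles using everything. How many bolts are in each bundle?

Number of bundles = gcd(744, 264, 208, 176).
744 = 2^3 × 3 × 31
264 = 2^3 × 3 × 11
208 = 2^4 × 13
176 = 2^4 × 11
gcd(744, 264, 208, 176) = 2^3 = 8.
bolts per bundle = 264 / 8 = 33.

33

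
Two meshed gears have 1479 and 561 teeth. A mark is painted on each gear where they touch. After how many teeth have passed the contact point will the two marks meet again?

16269 teeth

We need the least common multiple of the intervals.
1479 = 3 × 17 × 29
561 = 3 × 11 × 17
LCM(1479, 561) = 3 × 11 × 17 × 29 = 16269.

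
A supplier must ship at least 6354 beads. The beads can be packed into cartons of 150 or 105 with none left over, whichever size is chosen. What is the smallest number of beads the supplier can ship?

The number of beads must be a common multiple of 150 and 105, so a multiple of their LCM.
150 = 2 × 3 × 5^2
105 = 3 × 5 × 7
LCM(150, 105) = 2 × 3 × 5^2 × 7 = 1050.
Smallest multiple of 1050 that is ≥ 6354: ⌈6354/1050⌉ × 1050 = 7 × 1050 = 7350.

7350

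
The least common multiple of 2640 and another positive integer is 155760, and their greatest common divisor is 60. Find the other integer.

gcd × lcm = product of the two integers, so the other integer is (60 × 155760) / 2640 = 3540.

3540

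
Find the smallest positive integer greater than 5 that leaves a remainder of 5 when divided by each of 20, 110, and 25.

N − 5 must be a common multiple of 20, 110, and 25.
20 = 2^2 × 5
110 = 2 × 5 × 11
25 = 5^2
LCM(20, 110, 25) = 2^2 × 5^2 × 11 = 1100.
Smallest N > 5 is LCM + 5 = 1100 + 5 = 1105.

1105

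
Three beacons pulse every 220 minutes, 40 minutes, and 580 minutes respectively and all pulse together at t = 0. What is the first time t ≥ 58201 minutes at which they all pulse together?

63800 minutes

Joint pulses occur at multiples of LCM(220, 40, 580).
220 = 2^2 × 5 × 11
40 = 2^3 × 5
580 = 2^2 × 5 × 29
LCM(220, 40, 580) = 2^3 × 5 × 11 × 29 = 12760.
Smallest multiple of 12760 that is ≥ 58201: ⌈58201/12760⌉ × 12760 = 5 × 12760 = 63800.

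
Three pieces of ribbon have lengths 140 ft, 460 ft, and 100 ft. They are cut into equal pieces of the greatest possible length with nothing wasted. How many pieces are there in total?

35

Piece length = gcd(140, 460, 100).
140 = 2^2 × 5 × 7
460 = 2^2 × 5 × 23
100 = 2^2 × 5^2
gcd(140, 460, 100) = 2^2 × 5 = 20.
Total pieces = 140/20 + 460/20 + 100/20 = 7 + 23 + 5 = 35.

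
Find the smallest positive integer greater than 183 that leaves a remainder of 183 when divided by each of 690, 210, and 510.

N − 183 must be a common multiple of 690, 210, and 510.
690 = 2 × 3 × 5 × 23
210 = 2 × 3 × 5 × 7
510 = 2 × 3 × 5 × 17
LCM(690, 210, 510) = 2 × 3 × 5 × 7 × 17 × 23 = 82110.
Smallest N > 183 is LCM + 183 = 82110 + 183 = 82293.

82293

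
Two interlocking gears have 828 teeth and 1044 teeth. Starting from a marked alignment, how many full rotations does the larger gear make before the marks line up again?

23 rotations

All finish a whole number of cycles simultaneously at t = LCM of the periods.
828 = 2^2 × 3^2 × 23
1044 = 2^2 × 3^2 × 29
LCM(828, 1044) = 2^2 × 3^2 × 23 × 29 = 24012.
Rotations for period 1044: 24012 / 1044 = 23.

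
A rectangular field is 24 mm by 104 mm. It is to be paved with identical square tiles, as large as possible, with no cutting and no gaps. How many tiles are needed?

Tile side = gcd(24, 104).
24 = 2^3 × 3
104 = 2^3 × 13
gcd(24, 104) = 2^3 = 8.
Tiles: (24/8) × (104/8) = 3 × 13 = 39.

39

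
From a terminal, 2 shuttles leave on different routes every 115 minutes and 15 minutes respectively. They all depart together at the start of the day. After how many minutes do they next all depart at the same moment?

345 minutes

The first simultaneous occurrence is after LCM of the individual periods.
115 = 5 × 23
15 = 3 × 5
LCM(115, 15) = 3 × 5 × 23 = 345.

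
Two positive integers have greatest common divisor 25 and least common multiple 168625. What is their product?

4215625

For any two positive integers, gcd × lcm = product = 25 × 168625 = 4215625.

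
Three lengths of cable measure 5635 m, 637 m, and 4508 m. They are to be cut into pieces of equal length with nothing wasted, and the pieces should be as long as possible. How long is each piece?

Each piece length must divide every original length, so the longest possible is gcd(5635, 637, 4508).
5635 = 5 × 7^2 × 23
637 = 7^2 × 13
4508 = 2^2 × 7^2 × 23
gcd(5635, 637, 4508) = 7^2 = 49.

49 m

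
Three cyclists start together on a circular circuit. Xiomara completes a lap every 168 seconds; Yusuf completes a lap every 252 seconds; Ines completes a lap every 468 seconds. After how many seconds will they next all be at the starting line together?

6552 seconds

They coincide at every common multiple of the periods; the first is the LCM.
168 = 2^3 × 3 × 7
252 = 2^2 × 3^2 × 7
468 = 2^2 × 3^2 × 13
LCM(168, 252, 468) = 2^3 × 3^2 × 7 × 13 = 6552.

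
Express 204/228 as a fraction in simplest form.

17/19

204 = 2^2 × 3 × 17
228 = 2^2 × 3 × 19
gcd(204, 228) = 2^2 × 3 = 12.
Divide numerator and denominator by 12: 204/228 = 17/19.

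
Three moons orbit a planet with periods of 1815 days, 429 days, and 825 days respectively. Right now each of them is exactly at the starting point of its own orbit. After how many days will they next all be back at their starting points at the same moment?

117975 days

The first simultaneous occurrence is after LCM of the individual periods.
1815 = 3 × 5 × 11^2
429 = 3 × 11 × 13
825 = 3 × 5^2 × 11
LCM(1815, 429, 825) = 3 × 5^2 × 11^2 × 13 = 117975.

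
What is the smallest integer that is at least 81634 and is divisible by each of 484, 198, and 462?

The integer must be a common multiple of 484, 198, and 462, so a multiple of their LCM.
484 = 2^2 × 11^2
198 = 2 × 3^2 × 11
462 = 2 × 3 × 7 × 11
LCM(484, 198, 462) = 2^2 × 3^2 × 7 × 11^2 = 30492.
Smallest multiple of 30492 that is ≥ 81634: ⌈81634/30492⌉ × 30492 = 3 × 30492 = 91476.

91476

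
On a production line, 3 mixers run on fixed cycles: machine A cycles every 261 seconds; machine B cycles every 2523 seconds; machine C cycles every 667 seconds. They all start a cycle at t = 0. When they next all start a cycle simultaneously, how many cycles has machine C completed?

They are all back at their starting positions together after one LCM of the periods.
261 = 3^2 × 29
2523 = 3 × 29^2
667 = 23 × 29
LCM(261, 2523, 667) = 3^2 × 23 × 29^2 = 174087.
Cycles for period 667: 174087 / 667 = 261.

261 cycles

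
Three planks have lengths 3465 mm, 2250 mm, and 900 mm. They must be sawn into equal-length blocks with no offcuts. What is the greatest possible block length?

45 mm

The block length must divide every plank, so the greatest is gcd(3465, 2250, 900).
3465 = 3^2 × 5 × 7 × 11
2250 = 2 × 3^2 × 5^3
900 = 2^2 × 3^2 × 5^2
gcd(3465, 2250, 900) = 3^2 × 5 = 45.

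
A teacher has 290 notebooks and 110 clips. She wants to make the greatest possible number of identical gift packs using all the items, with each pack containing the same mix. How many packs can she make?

The pack count must divide each quantity, so the greatest is gcd(290, 110).
290 = 2 × 5 × 29
110 = 2 × 5 × 11
gcd(290, 110) = 2 × 5 = 10.

10 packs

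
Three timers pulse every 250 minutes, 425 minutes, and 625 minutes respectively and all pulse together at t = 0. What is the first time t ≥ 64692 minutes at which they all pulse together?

Joint pulses occur at multiples of LCM(250, 425, 625).
250 = 2 × 5^3
425 = 5^2 × 17
625 = 5^4
LCM(250, 425, 625) = 2 × 5^4 × 17 = 21250.
Smallest multiple of 21250 that is ≥ 64692: ⌈64692/21250⌉ × 21250 = 4 × 21250 = 85000.

85000 minutes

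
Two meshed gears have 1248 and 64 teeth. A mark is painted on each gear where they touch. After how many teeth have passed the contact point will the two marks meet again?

We need the least common multiple of the intervals.
1248 = 2^5 × 3 × 13
64 = 2^6
LCM(1248, 64) = 2^6 × 3 × 13 = 2496.

2496 teeth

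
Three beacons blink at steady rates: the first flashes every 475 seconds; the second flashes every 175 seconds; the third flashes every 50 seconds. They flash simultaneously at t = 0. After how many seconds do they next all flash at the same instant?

6650 seconds

The first simultaneous occurrence is after LCM of the individual periods.
475 = 5^2 × 19
175 = 5^2 × 7
50 = 2 × 5^2
LCM(475, 175, 50) = 2 × 5^2 × 7 × 19 = 6650.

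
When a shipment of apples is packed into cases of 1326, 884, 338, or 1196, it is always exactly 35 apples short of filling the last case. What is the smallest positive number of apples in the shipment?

Being 35 short of a full case of size k means N ≡ −35 (mod k), i.e. N + 35 is a multiple of each size.
1326 = 2 × 3 × 13 × 17
884 = 2^2 × 13 × 17
338 = 2 × 13^2
1196 = 2^2 × 13 × 23
LCM(1326, 884, 338, 1196) = 2^2 × 3 × 13^2 × 17 × 23 = 792948.
Smallest positive N is 792948 − 35 = 792913.

792913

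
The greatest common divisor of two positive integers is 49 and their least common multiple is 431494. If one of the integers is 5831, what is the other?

For two integers, gcd × lcm = product, so the other is (49 × 431494) / 5831 = 21143206 / 5831 = 3626.

3626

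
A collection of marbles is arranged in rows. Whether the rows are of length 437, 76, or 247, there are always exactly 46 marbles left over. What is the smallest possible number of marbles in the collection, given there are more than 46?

22770

N − 46 must be a common multiple of 437, 76, and 247.
437 = 19 × 23
76 = 2^2 × 19
247 = 13 × 19
LCM(437, 76, 247) = 2^2 × 13 × 19 × 23 = 22724.
Smallest N > 46 is LCM + 46 = 22724 + 46 = 22770.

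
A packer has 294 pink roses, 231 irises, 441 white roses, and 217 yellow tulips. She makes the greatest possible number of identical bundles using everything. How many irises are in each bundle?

Number of bundles = gcd(294, 231, 441, 217).
294 = 2 × 3 × 7^2
231 = 3 × 7 × 11
441 = 3^2 × 7^2
217 = 7 × 31
gcd(294, 231, 441, 217) = 7.
irises per bundle = 231 / 7 = 33.

33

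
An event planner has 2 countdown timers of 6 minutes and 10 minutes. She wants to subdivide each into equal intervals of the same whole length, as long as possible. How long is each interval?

2 minutes

The interval must divide each timer length; the longest such is the gcd.
6 = 2 × 3
10 = 2 × 5
gcd(6, 10) = 2.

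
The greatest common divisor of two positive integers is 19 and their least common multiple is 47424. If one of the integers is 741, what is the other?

1216

For two integers, gcd × lcm = product, so the other is (19 × 47424) / 741 = 901056 / 741 = 1216.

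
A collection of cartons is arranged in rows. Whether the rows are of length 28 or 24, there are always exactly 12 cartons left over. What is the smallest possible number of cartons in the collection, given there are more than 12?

180

N − 12 must be a common multiple of 28 and 24.
28 = 2^2 × 7
24 = 2^3 × 3
LCM(28, 24) = 2^3 × 3 × 7 = 168.
Smallest N > 12 is LCM + 12 = 168 + 12 = 180.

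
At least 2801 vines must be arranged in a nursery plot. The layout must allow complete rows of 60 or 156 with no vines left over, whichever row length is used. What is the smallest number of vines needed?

3120

The number of vines must be a common multiple of 60 and 156, so a multiple of their LCM.
60 = 2^2 × 3 × 5
156 = 2^2 × 3 × 13
LCM(60, 156) = 2^2 × 3 × 5 × 13 = 780.
Smallest multiple of 780 that is ≥ 2801: ⌈2801/780⌉ × 780 = 4 × 780 = 3120.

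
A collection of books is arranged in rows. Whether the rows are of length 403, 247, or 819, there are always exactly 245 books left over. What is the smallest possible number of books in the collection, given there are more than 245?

482636

N − 245 must be a common multiple of 403, 247, and 819.
403 = 13 × 31
247 = 13 × 19
819 = 3^2 × 7 × 13
LCM(403, 247, 819) = 3^2 × 7 × 13 × 19 × 31 = 482391.
Smallest N > 245 is LCM + 245 = 482391 + 245 = 482636.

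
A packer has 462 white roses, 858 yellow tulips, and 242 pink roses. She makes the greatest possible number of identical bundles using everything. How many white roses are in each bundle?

21

Number of bundles = gcd(462, 858, 242).
462 = 2 × 3 × 7 × 11
858 = 2 × 3 × 11 × 13
242 = 2 × 11^2
gcd(462, 858, 242) = 2 × 11 = 22.
white roses per bundle = 462 / 22 = 21.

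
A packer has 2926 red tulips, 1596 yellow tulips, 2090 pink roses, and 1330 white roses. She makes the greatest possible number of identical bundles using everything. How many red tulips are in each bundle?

Number of bundles = gcd(2926, 1596, 2090, 1330).
2926 = 2 × 7 × 11 × 19
1596 = 2^2 × 3 × 7 × 19
2090 = 2 × 5 × 11 × 19
1330 = 2 × 5 × 7 × 19
gcd(2926, 1596, 2090, 1330) = 2 × 19 = 38.
red tulips per bundle = 2926 / 38 = 77.

77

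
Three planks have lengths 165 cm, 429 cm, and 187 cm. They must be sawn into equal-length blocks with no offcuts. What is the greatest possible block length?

11 cm

The block length must divide every plank, so the greatest is gcd(165, 429, 187).
165 = 3 × 5 × 11
429 = 3 × 11 × 13
187 = 11 × 17
gcd(165, 429, 187) = 11.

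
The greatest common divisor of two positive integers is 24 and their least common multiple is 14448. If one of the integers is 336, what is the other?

For two integers, gcd × lcm = product, so the other is (24 × 14448) / 336 = 346752 / 336 = 1032.

1032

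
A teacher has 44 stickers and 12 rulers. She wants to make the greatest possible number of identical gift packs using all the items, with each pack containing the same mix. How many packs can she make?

4 packs

The pack count must divide each quantity, so the greatest is gcd(44, 12).
44 = 2^2 × 11
12 = 2^2 × 3
gcd(44, 12) = 2^2 = 4.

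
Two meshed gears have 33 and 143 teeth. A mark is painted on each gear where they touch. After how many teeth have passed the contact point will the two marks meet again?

The first simultaneous occurrence is after LCM of the individual periods.
33 = 3 × 11
143 = 11 × 13
LCM(33, 143) = 3 × 11 × 13 = 429.

429 teeth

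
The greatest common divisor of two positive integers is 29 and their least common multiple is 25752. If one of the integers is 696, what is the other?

For two integers, gcd × lcm = product, so the other is (29 × 25752) / 696 = 746808 / 696 = 1073.

1073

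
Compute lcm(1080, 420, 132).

1080 = 2^3 × 3^3 × 5
420 = 2^2 × 3 × 5 × 7
132 = 2^2 × 3 × 11
LCM(1080, 420, 132) = 2^3 × 3^3 × 5 × 7 × 11 = 83160.

83160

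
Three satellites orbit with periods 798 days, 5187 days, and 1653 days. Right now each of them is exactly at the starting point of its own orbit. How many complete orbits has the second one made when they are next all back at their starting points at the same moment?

58 orbits

They are all back at their starting positions together after one LCM of the periods.
798 = 2 × 3 × 7 × 19
5187 = 3 × 7 × 13 × 19
1653 = 3 × 19 × 29
LCM(798, 5187, 1653) = 2 × 3 × 7 × 13 × 19 × 29 = 300846.
Orbits for period 5187: 300846 / 5187 = 58.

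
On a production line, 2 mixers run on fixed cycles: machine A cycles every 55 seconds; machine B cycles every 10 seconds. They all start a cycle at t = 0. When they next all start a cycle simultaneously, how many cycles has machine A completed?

They are all back at their starting positions together after one LCM of the periods.
55 = 5 × 11
10 = 2 × 5
LCM(55, 10) = 2 × 5 × 11 = 110.
Cycles for period 55: 110 / 55 = 2.

2 cycles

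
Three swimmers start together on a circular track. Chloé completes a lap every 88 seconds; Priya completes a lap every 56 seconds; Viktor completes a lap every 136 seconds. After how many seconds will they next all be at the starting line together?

10472 seconds

We need the least common multiple of the intervals.
88 = 2^3 × 11
56 = 2^3 × 7
136 = 2^3 × 17
LCM(88, 56, 136) = 2^3 × 7 × 11 × 17 = 10472.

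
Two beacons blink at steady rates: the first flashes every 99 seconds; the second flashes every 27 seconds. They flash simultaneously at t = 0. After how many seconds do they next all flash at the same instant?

The first simultaneous occurrence is after LCM of the individual periods.
99 = 3^2 × 11
27 = 3^3
LCM(99, 27) = 3^3 × 11 = 297.

297 seconds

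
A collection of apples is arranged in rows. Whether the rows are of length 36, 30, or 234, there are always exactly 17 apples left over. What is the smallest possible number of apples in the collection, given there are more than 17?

N − 17 must be a common multiple of 36, 30, and 234.
36 = 2^2 × 3^2
30 = 2 × 3 × 5
234 = 2 × 3^2 × 13
LCM(36, 30, 234) = 2^2 × 3^2 × 5 × 13 = 2340.
Smallest N > 17 is LCM + 17 = 2340 + 17 = 2357.

2357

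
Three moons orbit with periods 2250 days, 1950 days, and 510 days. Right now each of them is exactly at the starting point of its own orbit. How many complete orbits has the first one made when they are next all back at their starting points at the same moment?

221 orbits

They are all back at their starting positions together after one LCM of the periods.
2250 = 2 × 3^2 × 5^3
1950 = 2 × 3 × 5^2 × 13
510 = 2 × 3 × 5 × 17
LCM(2250, 1950, 510) = 2 × 3^2 × 5^3 × 13 × 17 = 497250.
Orbits for period 2250: 497250 / 2250 = 221.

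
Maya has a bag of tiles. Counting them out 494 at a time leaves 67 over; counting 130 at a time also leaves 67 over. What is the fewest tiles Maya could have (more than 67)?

2537

N − 67 must be a common multiple of 494 and 130.
494 = 2 × 13 × 19
130 = 2 × 5 × 13
LCM(494, 130) = 2 × 5 × 13 × 19 = 2470.
Smallest N > 67 is LCM + 67 = 2470 + 67 = 2537.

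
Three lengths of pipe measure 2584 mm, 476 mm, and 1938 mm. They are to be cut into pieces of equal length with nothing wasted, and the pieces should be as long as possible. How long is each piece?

Each piece length must divide every original length, so the longest possible is gcd(2584, 476, 1938).
2584 = 2^3 × 17 × 19
476 = 2^2 × 7 × 17
1938 = 2 × 3 × 17 × 19
gcd(2584, 476, 1938) = 2 × 17 = 34.

34 mm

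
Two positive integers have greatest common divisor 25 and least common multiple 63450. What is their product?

1586250

For any two positive integers, gcd × lcm = product = 25 × 63450 = 1586250.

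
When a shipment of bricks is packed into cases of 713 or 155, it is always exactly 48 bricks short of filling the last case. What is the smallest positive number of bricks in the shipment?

Being 48 short of a full case of size k means N ≡ −48 (mod k), i.e. N + 48 is a multiple of each size.
713 = 23 × 31
155 = 5 × 31
LCM(713, 155) = 5 × 23 × 31 = 3565.
Smallest positive N is 3565 − 48 = 3517.

3517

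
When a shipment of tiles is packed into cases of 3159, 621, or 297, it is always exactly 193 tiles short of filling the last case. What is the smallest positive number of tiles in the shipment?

Being 193 short of a full case of size k means N ≡ −193 (mod k), i.e. N + 193 is a multiple of each size.
3159 = 3^5 × 13
621 = 3^3 × 23
297 = 3^3 × 11
LCM(3159, 621, 297) = 3^5 × 11 × 13 × 23 = 799227.
Smallest positive N is 799227 − 193 = 799034.

799034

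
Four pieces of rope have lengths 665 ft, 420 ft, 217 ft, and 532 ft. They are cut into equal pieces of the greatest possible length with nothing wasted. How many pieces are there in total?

Piece length = gcd(665, 420, 217, 532).
665 = 5 × 7 × 19
420 = 2^2 × 3 × 5 × 7
217 = 7 × 31
532 = 2^2 × 7 × 19
gcd(665, 420, 217, 532) = 7.
Total pieces = 665/7 + 420/7 + 217/7 + 532/7 = 95 + 60 + 31 + 76 = 262.

262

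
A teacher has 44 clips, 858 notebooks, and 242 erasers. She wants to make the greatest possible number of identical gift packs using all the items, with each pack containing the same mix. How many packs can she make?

22 packs

The pack count must divide each quantity, so the greatest is gcd(44, 858, 242).
44 = 2^2 × 11
858 = 2 × 3 × 11 × 13
242 = 2 × 11^2
gcd(44, 858, 242) = 2 × 11 = 22.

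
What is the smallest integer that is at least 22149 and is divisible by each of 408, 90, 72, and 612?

The integer must be a common multiple of 408, 90, 72, and 612, so a multiple of their LCM.
408 = 2^3 × 3 × 17
90 = 2 × 3^2 × 5
72 = 2^3 × 3^2
612 = 2^2 × 3^2 × 17
LCM(408, 90, 72, 612) = 2^3 × 3^2 × 5 × 17 = 6120.
Smallest multiple of 6120 that is ≥ 22149: ⌈22149/6120⌉ × 6120 = 4 × 6120 = 24480.

24480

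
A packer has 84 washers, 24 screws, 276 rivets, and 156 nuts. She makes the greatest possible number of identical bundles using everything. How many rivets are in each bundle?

23

Number of bundles = gcd(84, 24, 276, 156).
84 = 2^2 × 3 × 7
24 = 2^3 × 3
276 = 2^2 × 3 × 23
156 = 2^2 × 3 × 13
gcd(84, 24, 276, 156) = 2^2 × 3 = 12.
rivets per bundle = 276 / 12 = 23.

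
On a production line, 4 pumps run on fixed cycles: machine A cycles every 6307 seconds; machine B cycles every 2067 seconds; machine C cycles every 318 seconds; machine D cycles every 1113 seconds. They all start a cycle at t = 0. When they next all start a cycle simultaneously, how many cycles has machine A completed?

78 cycles

All finish a whole number of cycles simultaneously at t = LCM of the periods.
6307 = 7 × 17 × 53
2067 = 3 × 13 × 53
318 = 2 × 3 × 53
1113 = 3 × 7 × 53
LCM(6307, 2067, 318, 1113) = 2 × 3 × 7 × 13 × 17 × 53 = 491946.
Cycles for period 6307: 491946 / 6307 = 78.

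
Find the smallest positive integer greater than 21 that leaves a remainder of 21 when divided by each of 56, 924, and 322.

N − 21 must be a common multiple of 56, 924, and 322.
56 = 2^3 × 7
924 = 2^2 × 3 × 7 × 11
322 = 2 × 7 × 23
LCM(56, 924, 322) = 2^3 × 3 × 7 × 11 × 23 = 42504.
Smallest N > 21 is LCM + 21 = 42504 + 21 = 42525.

42525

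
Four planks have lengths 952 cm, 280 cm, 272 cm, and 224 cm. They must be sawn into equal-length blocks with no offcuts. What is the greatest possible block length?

This is the greatest common divisor of 952, 280, 272, and 224.
952 = 2^3 × 7 × 17
280 = 2^3 × 5 × 7
272 = 2^4 × 17
224 = 2^5 × 7
gcd(952, 280, 272, 224) = 2^3 = 8.

8 cm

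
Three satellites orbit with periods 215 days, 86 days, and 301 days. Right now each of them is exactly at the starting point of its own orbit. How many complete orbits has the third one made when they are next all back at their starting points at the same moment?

They are all back at their starting positions together after one LCM of the periods.
215 = 5 × 43
86 = 2 × 43
301 = 7 × 43
LCM(215, 86, 301) = 2 × 5 × 7 × 43 = 3010.
Orbits for period 301: 3010 / 301 = 10.

10 orbits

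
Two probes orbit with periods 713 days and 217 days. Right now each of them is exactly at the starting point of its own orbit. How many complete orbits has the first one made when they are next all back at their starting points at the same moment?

7 orbits

The first common completion time is the LCM of the periods.
713 = 23 × 31
217 = 7 × 31
LCM(713, 217) = 7 × 23 × 31 = 4991.
Orbits for period 713: 4991 / 713 = 7.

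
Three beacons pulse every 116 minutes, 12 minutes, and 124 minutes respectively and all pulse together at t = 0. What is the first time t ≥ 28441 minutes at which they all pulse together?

32364 minutes

Joint pulses occur at multiples of LCM(116, 12, 124).
116 = 2^2 × 29
12 = 2^2 × 3
124 = 2^2 × 31
LCM(116, 12, 124) = 2^2 × 3 × 29 × 31 = 10788.
Smallest multiple of 10788 that is ≥ 28441: ⌈28441/10788⌉ × 10788 = 3 × 10788 = 32364.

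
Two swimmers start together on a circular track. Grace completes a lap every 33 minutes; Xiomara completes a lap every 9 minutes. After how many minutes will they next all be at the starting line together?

99 minutes

We need the least common multiple of the intervals.
33 = 3 × 11
9 = 3^2
LCM(33, 9) = 3^2 × 11 = 99.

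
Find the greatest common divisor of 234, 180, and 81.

234 = 2 × 3^2 × 13
180 = 2^2 × 3^2 × 5
81 = 3^4
gcd(234, 180, 81) = 3^2 = 9.

9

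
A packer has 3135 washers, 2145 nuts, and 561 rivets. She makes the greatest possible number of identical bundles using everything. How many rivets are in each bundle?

17

Number of bundles = gcd(3135, 2145, 561).
3135 = 3 × 5 × 11 × 19
2145 = 3 × 5 × 11 × 13
561 = 3 × 11 × 17
gcd(3135, 2145, 561) = 3 × 11 = 33.
rivets per bundle = 561 / 33 = 17.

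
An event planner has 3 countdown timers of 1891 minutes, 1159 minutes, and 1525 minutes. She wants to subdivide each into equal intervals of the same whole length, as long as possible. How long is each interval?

The interval must divide each timer length; the longest such is the gcd.
1891 = 31 × 61
1159 = 19 × 61
1525 = 5^2 × 61
gcd(1891, 1159, 1525) = 61.

61 minutes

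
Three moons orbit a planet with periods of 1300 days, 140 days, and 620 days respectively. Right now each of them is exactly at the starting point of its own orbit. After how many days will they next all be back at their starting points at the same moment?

We need the least common multiple of the intervals.
1300 = 2^2 × 5^2 × 13
140 = 2^2 × 5 × 7
620 = 2^2 × 5 × 31
LCM(1300, 140, 620) = 2^2 × 5^2 × 7 × 13 × 31 = 282100.

282100 days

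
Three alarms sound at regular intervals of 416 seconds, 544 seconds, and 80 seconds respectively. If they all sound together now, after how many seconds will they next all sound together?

The first simultaneous occurrence is after LCM of the individual periods.
416 = 2^5 × 13
544 = 2^5 × 17
80 = 2^4 × 5
LCM(416, 544, 80) = 2^5 × 5 × 13 × 17 = 35360.

35360 seconds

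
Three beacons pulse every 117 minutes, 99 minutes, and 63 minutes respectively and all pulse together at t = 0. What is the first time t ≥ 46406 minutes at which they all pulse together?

Joint pulses occur at multiples of LCM(117, 99, 63).
117 = 3^2 × 13
99 = 3^2 × 11
63 = 3^2 × 7
LCM(117, 99, 63) = 3^2 × 7 × 11 × 13 = 9009.
Smallest multiple of 9009 that is ≥ 46406: ⌈46406/9009⌉ × 9009 = 6 × 9009 = 54054.

54054 minutes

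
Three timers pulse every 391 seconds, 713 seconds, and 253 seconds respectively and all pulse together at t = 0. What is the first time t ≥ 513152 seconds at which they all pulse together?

533324 seconds

Joint pulses occur at multiples of LCM(391, 713, 253).
391 = 17 × 23
713 = 23 × 31
253 = 11 × 23
LCM(391, 713, 253) = 11 × 17 × 23 × 31 = 133331.
Smallest multiple of 133331 that is ≥ 513152: ⌈513152/133331⌉ × 133331 = 4 × 133331 = 533324.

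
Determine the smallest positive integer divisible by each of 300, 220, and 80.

300 = 2^2 × 3 × 5^2
220 = 2^2 × 5 × 11
80 = 2^4 × 5
LCM(300, 220, 80) = 2^4 × 3 × 5^2 × 11 = 13200.

13200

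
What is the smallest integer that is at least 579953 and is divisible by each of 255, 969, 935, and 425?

799425

The integer must be a common multiple of 255, 969, 935, and 425, so a multiple of their LCM.
255 = 3 × 5 × 17
969 = 3 × 17 × 19
935 = 5 × 11 × 17
425 = 5^2 × 17
LCM(255, 969, 935, 425) = 3 × 5^2 × 11 × 17 × 19 = 266475.
Smallest multiple of 266475 that is ≥ 579953: ⌈579953/266475⌉ × 266475 = 3 × 266475 = 799425.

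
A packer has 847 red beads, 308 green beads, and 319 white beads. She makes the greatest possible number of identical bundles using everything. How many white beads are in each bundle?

29

Number of bundles = gcd(847, 308, 319).
847 = 7 × 11^2
308 = 2^2 × 7 × 11
319 = 11 × 29
gcd(847, 308, 319) = 11.
white beads per bundle = 319 / 11 = 29.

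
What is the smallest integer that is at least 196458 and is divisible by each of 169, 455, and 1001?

260260

The integer must be a common multiple of 169, 455, and 1001, so a multiple of their LCM.
169 = 13^2
455 = 5 × 7 × 13
1001 = 7 × 11 × 13
LCM(169, 455, 1001) = 5 × 7 × 11 × 13^2 = 65065.
Smallest multiple of 65065 that is ≥ 196458: ⌈196458/65065⌉ × 65065 = 4 × 65065 = 260260.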